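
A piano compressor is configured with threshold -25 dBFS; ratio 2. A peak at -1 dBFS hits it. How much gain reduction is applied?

12 dB

-1 dBFS exceeds the threshold by 24 dB.
At 2:1, output sits 24/2 = 12 dB above threshold.
GR = overshoot in − overshoot out = 24 − 12 = 12 dB.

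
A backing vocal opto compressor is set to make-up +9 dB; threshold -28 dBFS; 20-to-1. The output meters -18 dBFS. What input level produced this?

Stripping the +9 dB make-up gives -27 dBFS at the gain stage.
That's 1 dB above the -28 dBFS threshold.
Undo the ratio: input overshoot = 1 × 20 = 20 dB, giving input = -8 dBFS.

-8 dBFS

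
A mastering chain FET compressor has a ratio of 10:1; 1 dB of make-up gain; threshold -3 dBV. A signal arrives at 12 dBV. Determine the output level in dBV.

Overshoot: 12 − (-3) = 15 dB.
At 10:1 the overshoot is divided by 10, leaving 1.5 dB above threshold.
So the level is -3 + 1.5 = -1.5 dBV; make-up adds 1 dB, giving -0.5 dBV.

-0.5 dBV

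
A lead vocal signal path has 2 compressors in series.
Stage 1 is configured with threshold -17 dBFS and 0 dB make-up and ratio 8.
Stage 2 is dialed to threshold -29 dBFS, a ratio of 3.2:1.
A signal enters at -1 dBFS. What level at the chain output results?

-24.625 dBFS

Stage 1: -1 dBFS is 16 dB over -17 dBFS; at 8:1 that becomes 2 dB over, giving -15 dBFS.
Stage 2: overshoot 14 dB → 14/3.2 = 4.375 dB → -24.625 dBFS.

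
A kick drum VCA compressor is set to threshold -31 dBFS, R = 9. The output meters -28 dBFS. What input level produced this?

Post-compression overshoot = -28 − (-31) = 3 dB.
Undo the ratio: input overshoot = 3 × 9 = 27 dB, giving input = -4 dBFS.

-4 dBFS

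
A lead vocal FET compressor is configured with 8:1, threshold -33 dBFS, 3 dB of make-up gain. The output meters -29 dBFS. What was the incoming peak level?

Before make-up, the level was -29 − 3 = -32 dBFS.
The compressed level sits -32 − (-33) = 1 dB over threshold.
Input overshoot = R × output overshoot = 8 dB → input = -33 + 8 = -25 dBFS.

-25 dBFS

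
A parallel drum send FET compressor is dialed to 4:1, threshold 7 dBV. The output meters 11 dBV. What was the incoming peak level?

23 dBV

Post-compression overshoot = 11 − 7 = 4 dB.
Before 4:1 compression the overshoot was 4 × 4 = 16 dB, so input = 7 + 16 = 23 dBV.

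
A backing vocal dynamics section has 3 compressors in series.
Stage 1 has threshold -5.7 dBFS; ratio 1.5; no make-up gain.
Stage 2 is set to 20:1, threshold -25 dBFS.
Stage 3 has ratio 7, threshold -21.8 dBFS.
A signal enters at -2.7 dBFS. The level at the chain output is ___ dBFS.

Stage 1: overshoot 3 dB → 3/1.5 = 2 dB → -3.7 dBFS.
Stage 2: overshoot 21.3 dB → 21.3/20 = 1.065 dB → -23.935 dBFS.
Stage 3: -23.935 dBFS is at or below the -21.8 dBFS threshold — no compression; output -23.935 dBFS.

-23.935 dBFS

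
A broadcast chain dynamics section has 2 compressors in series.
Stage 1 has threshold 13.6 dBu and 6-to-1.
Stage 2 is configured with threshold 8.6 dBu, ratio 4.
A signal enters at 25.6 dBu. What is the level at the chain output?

Stage 1: 25.6 dBu is 12 dB over 13.6 dBu; at 6:1 that becomes 2 dB over, giving 15.6 dBu.
Stage 2: overshoot 7 dB → 7/4 = 1.75 dB → 10.35 dBu.

10.35 dBu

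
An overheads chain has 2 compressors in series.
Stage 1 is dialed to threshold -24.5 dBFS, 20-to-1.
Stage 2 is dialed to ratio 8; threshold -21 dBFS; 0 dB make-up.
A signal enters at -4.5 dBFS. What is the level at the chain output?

-23.5 dBFS

Stage 1: overshoot 20 dB → 20/20 = 1 dB → -23.5 dBFS.
Stage 2: -23.5 dBFS ≤ -21 dBFS, so stage 2 doesn't engage; output -23.5 dBFS.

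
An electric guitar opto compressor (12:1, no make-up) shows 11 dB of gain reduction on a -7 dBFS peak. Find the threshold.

Let T be the threshold. Output overshoot = (input overshoot)/R, so -18 − T = (-7 − T)/12.
12·(-18 − T) = -7 − T → 11·T = -216 − (-7) = -209.
T = -209/11 = -19 dBFS.

-19 dBFS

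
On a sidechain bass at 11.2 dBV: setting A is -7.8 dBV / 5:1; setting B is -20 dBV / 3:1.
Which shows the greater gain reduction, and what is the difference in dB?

A: GR = 19 − 19/5 = 15.2 dB.
B: GR = 31.2 − 31.2/3 = 20.8 dB.
B reduces 5.6 dB more.

B, by 5.6 dB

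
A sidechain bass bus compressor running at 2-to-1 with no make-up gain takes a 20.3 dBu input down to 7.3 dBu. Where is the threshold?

Input is 26 dB above T (since output overshoot × R = input overshoot: (7.3 − T)·2 = 20.3 − T gives T = -5.7 dBu).
Check: -5.7 + (20.3 − (-5.7))/2 = -5.7 + 13 = 7.3 dBu. ✓

-5.7 dBu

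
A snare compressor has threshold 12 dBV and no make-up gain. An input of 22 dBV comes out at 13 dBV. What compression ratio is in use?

Input overshoot = 22 − 12 = 10 dB; output overshoot = 13 − 12 = 1 dB.
Ratio = 10 / 1 = 10.

10:1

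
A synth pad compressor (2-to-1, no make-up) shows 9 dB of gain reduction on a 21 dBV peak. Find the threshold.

Input is 18 dB above T (since output overshoot × R = input overshoot: (12 − T)·2 = 21 − T gives T = 3 dBV).
Check: 3 + (21 − 3)/2 = 3 + 9 = 12 dBV. ✓

3 dBV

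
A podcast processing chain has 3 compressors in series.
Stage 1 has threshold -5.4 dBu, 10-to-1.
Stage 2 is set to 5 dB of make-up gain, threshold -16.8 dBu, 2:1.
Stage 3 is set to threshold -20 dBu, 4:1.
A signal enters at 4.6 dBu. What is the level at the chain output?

-16.4 dBu

Stage 1: 4.6 dBu is 10 dB over -5.4 dBu; at 10:1 that becomes 1 dB over, giving -4.4 dBu.
Stage 2: 12.4 dB above -16.8 dBu, reduced 2:1 to 6.2 dB above → -10.6 dBu; +5 dB make-up → -5.6 dBu.
Stage 3: 14.4 dB above -20 dBu, reduced 4:1 to 3.6 dB above → -16.4 dBu.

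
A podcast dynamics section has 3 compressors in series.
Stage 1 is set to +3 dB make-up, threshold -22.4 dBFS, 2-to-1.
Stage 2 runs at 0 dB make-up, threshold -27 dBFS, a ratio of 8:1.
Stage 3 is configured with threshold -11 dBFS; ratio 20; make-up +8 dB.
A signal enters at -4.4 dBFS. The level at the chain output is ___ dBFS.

-16.925 dBFS

Stage 1: 18 dB above -22.4 dBFS, reduced 2:1 to 9 dB above → -13.4 dBFS; +3 dB make-up → -10.4 dBFS.
Stage 2: 16.6 dB above -27 dBFS, reduced 8:1 to 2.075 dB above → -24.925 dBFS.
Stage 3: -24.925 dBFS is at or below the -11 dBFS threshold — no compression; make-up brings it to -16.925 dBFS.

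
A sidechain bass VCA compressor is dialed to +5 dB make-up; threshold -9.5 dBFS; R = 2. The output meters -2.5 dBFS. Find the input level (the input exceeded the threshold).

-5.5 dBFS

Remove make-up: -2.5 − 5 = -7.5 dBFS.
Post-compression overshoot = -7.5 − (-9.5) = 2 dB.
Before 2:1 compression the overshoot was 2 × 2 = 4 dB, so input = -9.5 + 4 = -5.5 dBFS.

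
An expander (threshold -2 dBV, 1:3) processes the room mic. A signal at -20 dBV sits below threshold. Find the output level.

-56 dBV

Undershoot = (-2) − (-20) = 18 dB.
At 1:3, that expands to 54 dB under threshold.
Output = -2 − 54 = -56 dBV.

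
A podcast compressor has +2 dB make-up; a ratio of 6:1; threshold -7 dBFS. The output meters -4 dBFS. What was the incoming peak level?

-1 dBFS

Remove make-up: -4 − 2 = -6 dBFS.
The compressed level sits -6 − (-7) = 1 dB over threshold.
Before 6:1 compression the overshoot was 1 × 6 = 6 dB, so input = -7 + 6 = -1 dBFS.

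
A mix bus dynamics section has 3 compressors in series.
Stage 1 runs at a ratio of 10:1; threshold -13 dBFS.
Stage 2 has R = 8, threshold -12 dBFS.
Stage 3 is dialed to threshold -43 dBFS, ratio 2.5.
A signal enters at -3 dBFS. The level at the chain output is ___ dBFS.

-30.6 dBFS

Stage 1: -3 dBFS is 10 dB over -13 dBFS; at 10:1 that becomes 1 dB over, giving -12 dBFS.
Stage 2: -12 dBFS ≤ -12 dBFS, so stage 2 doesn't engage; output -12 dBFS.
Stage 3: -12 dBFS is 31 dB over -43 dBFS; at 2.5:1 that becomes 12.4 dB over, giving -30.6 dBFS.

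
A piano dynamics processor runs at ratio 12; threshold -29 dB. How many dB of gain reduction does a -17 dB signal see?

Overshoot = -17 − (-29) = 12 dB.
At 12:1, output sits 12/12 = 1 dB above threshold.
GR = overshoot in − overshoot out = 12 − 1 = 11 dB.

11 dB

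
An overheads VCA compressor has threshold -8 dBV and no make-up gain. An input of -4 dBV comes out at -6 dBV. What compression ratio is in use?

2:1

Input overshoot = -4 − (-8) = 4 dB; output overshoot = -6 − (-8) = 2 dB.
Ratio = 4 / 2 = 2.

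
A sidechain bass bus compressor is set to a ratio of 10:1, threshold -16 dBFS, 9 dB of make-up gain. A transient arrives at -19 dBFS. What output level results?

-10 dBFS

-19 dBFS is 3 dB below the -16 dBFS threshold, so no gain reduction is applied.
Make-up gain adds 9 dB: -19 + 9 = -10 dBFS.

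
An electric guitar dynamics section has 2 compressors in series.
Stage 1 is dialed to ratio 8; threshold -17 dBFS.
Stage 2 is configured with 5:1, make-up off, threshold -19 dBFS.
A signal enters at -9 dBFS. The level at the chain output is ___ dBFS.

Stage 1: overshoot 8 dB → 8/8 = 1 dB → -16 dBFS.
Stage 2: overshoot 3 dB → 3/5 = 0.6 dB → -18.4 dBFS.

-18.4 dBFS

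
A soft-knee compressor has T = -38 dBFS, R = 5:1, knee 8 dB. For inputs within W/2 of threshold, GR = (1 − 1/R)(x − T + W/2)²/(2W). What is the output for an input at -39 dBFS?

-39.45 dBFS

x − T + W/2 = -39 − (-38) + 4 = 3.
GR = (1 − 1/5) × 3² / 16 = 0.8 × 9 / 16 = 0.45 dB.
Output = -39 − 0.45 = -39.45 dBFS.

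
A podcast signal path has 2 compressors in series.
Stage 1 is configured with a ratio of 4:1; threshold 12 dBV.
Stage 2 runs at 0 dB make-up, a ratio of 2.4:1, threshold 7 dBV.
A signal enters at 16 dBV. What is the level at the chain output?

Stage 1: 16 dBV is 4 dB over 12 dBV; at 4:1 that becomes 1 dB over, giving 13 dBV.
Stage 2: 13 dBV is 6 dB over 7 dBV; at 2.4:1 that becomes 2.5 dB over, giving 9.5 dBV.

9.5 dBV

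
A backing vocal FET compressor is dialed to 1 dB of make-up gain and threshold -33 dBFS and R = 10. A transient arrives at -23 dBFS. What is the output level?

-31 dBFS

Overshoot: -23 − (-33) = 10 dB.
At 10:1 the overshoot is divided by 10, leaving 1 dB above threshold.
So the level is -33 + 1 = -32 dBFS; make-up adds 1 dB, giving -31 dBFS.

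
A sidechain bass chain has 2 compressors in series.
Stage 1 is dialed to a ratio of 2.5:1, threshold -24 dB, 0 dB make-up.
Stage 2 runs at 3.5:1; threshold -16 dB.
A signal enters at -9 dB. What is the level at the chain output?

-18 dB

Stage 1: -9 dB is 15 dB over -24 dB; at 2.5:1 that becomes 6 dB over, giving -18 dB.
Stage 2: below threshold (-18 ≤ -16); passes unchanged; output -18 dB.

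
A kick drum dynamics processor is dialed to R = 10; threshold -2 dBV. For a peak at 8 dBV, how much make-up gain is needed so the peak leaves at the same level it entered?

The peak compresses to -2 + 10/10 = -1 dBV.
To reach 8 dBV requires 8 − (-1) = 9 dB of make-up.

9 dB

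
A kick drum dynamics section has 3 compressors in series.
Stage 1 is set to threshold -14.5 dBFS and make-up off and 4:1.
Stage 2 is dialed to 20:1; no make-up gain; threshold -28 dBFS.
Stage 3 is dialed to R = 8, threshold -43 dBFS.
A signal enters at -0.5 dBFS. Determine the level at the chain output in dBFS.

Stage 1: 14 dB above -14.5 dBFS, reduced 4:1 to 3.5 dB above → -11 dBFS.
Stage 2: -11 dBFS is 17 dB over -28 dBFS; at 20:1 that becomes 0.85 dB over, giving -27.15 dBFS.
Stage 3: -27.15 dBFS is 15.85 dB over -43 dBFS; at 8:1 that becomes 1.98125 dB over, giving -41.01875 dBFS.

-41.01875 dBFS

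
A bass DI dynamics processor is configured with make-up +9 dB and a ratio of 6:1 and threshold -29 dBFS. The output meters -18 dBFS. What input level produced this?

Before make-up, the level was -18 − 9 = -27 dBFS.
The compressed level sits -27 − (-29) = 2 dB over threshold.
Undo the ratio: input overshoot = 2 × 6 = 12 dB, giving input = -17 dBFS.

-17 dBFS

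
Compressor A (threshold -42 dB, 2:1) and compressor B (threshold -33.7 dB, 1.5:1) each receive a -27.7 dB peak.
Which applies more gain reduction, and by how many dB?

A, by 5.15 dB

A: overshoot 14.3 dB → output overshoot 7.15 dB → GR 7.15 dB.
B: overshoot 6 dB → output overshoot 4 dB → GR 2 dB.
A applies 5.15 dB more gain reduction.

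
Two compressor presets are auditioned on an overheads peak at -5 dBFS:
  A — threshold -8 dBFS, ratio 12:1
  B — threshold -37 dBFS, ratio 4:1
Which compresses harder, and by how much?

A: 3 dB over, compressed to 0.25 dB over, so 2.75 dB of GR.
B: 32 dB over, compressed to 8 dB over, so 24 dB of GR.
Difference: 21.25 dB in favour of B.

B, by 21.25 dB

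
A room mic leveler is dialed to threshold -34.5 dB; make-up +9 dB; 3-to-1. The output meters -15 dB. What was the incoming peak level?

Remove make-up: -15 − 9 = -24 dB.
That's 10.5 dB above the -34.5 dB threshold.
Before 3:1 compression the overshoot was 10.5 × 3 = 31.5 dB, so input = -34.5 + 31.5 = -3 dB.

-3 dB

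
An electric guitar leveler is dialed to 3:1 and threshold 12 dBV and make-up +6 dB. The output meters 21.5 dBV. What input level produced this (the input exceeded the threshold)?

Before make-up, the level was 21.5 − 6 = 15.5 dBV.
Post-compression overshoot = 15.5 − 12 = 3.5 dB.
Undo the ratio: input overshoot = 3.5 × 3 = 10.5 dB, giving input = 22.5 dBV.

22.5 dBV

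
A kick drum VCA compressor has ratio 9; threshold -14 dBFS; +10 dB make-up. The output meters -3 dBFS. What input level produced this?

-5 dBFS

Before make-up, the level was -3 − 10 = -13 dBFS.
Post-compression overshoot = -13 − (-14) = 1 dB.
Before 9:1 compression the overshoot was 1 × 9 = 9 dB, so input = -14 + 9 = -5 dBFS.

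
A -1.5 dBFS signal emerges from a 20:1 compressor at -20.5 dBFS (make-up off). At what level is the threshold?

Input is 20 dB above T (since output overshoot × R = input overshoot: (-20.5 − T)·20 = -1.5 − T gives T = -21.5 dBFS).
Check: -21.5 + (-1.5 − (-21.5))/20 = -21.5 + 1 = -20.5 dBFS. ✓

-21.5 dBFS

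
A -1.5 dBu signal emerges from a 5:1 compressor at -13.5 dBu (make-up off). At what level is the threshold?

Let T be the threshold. Output overshoot = (input overshoot)/R, so -13.5 − T = (-1.5 − T)/5.
5·(-13.5 − T) = -1.5 − T → 4·T = -67.5 − (-1.5) = -66.
T = -66/4 = -16.5 dBu.

-16.5 dBu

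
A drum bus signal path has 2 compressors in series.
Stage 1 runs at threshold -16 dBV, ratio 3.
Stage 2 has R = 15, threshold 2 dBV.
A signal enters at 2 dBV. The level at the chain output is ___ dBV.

Stage 1: overshoot 18 dB → 18/3 = 6 dB → -10 dBV.
Stage 2: -10 dBV ≤ 2 dBV, so stage 2 doesn't engage; output -10 dBV.

-10 dBV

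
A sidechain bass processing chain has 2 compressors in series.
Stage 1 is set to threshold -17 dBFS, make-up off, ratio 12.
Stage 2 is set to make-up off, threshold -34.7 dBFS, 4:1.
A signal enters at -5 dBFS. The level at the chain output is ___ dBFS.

-30.025 dBFS

Stage 1: overshoot 12 dB → 12/12 = 1 dB → -16 dBFS.
Stage 2: 18.7 dB above -34.7 dBFS, reduced 4:1 to 4.675 dB above → -30.025 dBFS.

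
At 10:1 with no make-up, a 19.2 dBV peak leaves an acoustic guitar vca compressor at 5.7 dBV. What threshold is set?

Gain reduction = 19.2 − 5.7 = 13.5 dB; output overshoot = GR / (R − 1) = 13.5 / 9 = 1.5 dB.
Threshold = output − output overshoot = 5.7 − 1.5 = 4.2 dBV.

4.2 dBV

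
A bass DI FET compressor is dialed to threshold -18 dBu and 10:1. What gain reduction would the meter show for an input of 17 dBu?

The signal is 35 dB above threshold.
At 10:1, output sits 35/10 = 3.5 dB above threshold.
GR = overshoot in − overshoot out = 35 − 3.5 = 31.5 dB.

31.5 dB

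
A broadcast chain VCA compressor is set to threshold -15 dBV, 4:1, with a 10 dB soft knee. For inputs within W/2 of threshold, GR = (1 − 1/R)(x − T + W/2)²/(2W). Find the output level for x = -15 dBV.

-15.9375 dBV

x − T + W/2 = -15 − (-15) + 5 = 5.
GR = (1 − 1/4) × 5² / 20 = 0.75 × 25 / 20 = 0.9375 dB.
Output = -15 − 0.9375 = -15.9375 dBV.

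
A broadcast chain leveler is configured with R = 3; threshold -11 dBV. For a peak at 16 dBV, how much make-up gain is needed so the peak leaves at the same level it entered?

18 dB

The peak compresses to -11 + 27/3 = -2 dBV.
To reach 16 dBV requires 16 − (-2) = 18 dB of make-up.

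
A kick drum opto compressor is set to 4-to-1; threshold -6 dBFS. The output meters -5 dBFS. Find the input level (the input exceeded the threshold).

-2 dBFS

Post-compression overshoot = -5 − (-6) = 1 dB.
Before 4:1 compression the overshoot was 1 × 4 = 4 dB, so input = -6 + 4 = -2 dBFS.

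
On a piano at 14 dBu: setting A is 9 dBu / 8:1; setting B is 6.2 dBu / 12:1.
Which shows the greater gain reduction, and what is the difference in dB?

A: overshoot 5 dB → output overshoot 0.625 dB → GR 4.375 dB.
B: overshoot 7.8 dB → output overshoot 0.65 dB → GR 7.15 dB.
B applies 2.775 dB more gain reduction.

B, by 2.775 dB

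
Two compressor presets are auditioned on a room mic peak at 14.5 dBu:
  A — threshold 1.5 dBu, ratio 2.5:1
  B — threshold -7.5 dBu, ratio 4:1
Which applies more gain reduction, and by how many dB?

B, by 8.7 dB

A: GR = 13 − 13/2.5 = 7.8 dB.
B: GR = 22 − 22/4 = 16.5 dB.
B applies 8.7 dB more gain reduction.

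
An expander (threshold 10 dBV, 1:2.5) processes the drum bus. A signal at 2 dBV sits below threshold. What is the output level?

-10 dBV

Below threshold, a 1:2.5 expander applies gain = (2.5−1)×(T − x) of attenuation.
(2.5−1) × 8 = 12 dB, so output = 2 − 12 = -10 dBV.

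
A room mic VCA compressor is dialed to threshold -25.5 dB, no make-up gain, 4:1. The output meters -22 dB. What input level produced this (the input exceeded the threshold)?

-11.5 dB

That's 3.5 dB above the -25.5 dB threshold.
Input overshoot = R × output overshoot = 14 dB → input = -25.5 + 14 = -11.5 dB.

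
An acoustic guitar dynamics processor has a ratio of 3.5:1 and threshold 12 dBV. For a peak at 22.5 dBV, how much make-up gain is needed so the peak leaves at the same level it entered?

The peak compresses to 12 + 10.5/3.5 = 15 dBV.
To reach 22.5 dBV requires 22.5 − 15 = 7.5 dB of make-up.

7.5 dB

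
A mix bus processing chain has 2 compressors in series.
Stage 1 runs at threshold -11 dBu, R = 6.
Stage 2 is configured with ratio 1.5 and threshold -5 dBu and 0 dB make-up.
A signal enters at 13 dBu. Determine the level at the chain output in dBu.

Stage 1: 13 dBu is 24 dB over -11 dBu; at 6:1 that becomes 4 dB over, giving -7 dBu.
Stage 2: -7 dBu is at or below the -5 dBu threshold — no compression; output -7 dBu.

-7 dBu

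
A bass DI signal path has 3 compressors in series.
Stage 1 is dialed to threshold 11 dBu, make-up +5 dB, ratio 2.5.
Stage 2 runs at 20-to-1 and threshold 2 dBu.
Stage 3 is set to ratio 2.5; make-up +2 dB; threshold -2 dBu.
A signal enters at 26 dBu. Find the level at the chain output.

2 dBu

Stage 1: 26 dBu is 15 dB over 11 dBu; at 2.5:1 that becomes 6 dB over, giving 17 dBu; +5 dB make-up → 22 dBu.
Stage 2: 22 dBu is 20 dB over 2 dBu; at 20:1 that becomes 1 dB over, giving 3 dBu.
Stage 3: 3 dBu is 5 dB over -2 dBu; at 2.5:1 that becomes 2 dB over, giving 0 dBu; +2 dB make-up → 2 dBu.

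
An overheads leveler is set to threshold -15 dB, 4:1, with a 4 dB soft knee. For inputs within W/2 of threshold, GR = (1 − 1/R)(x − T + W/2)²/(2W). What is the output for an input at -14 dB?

-14.84375 dB

x − T + W/2 = -14 − (-15) + 2 = 3.
GR = (1 − 1/4) × 3² / 8 = 0.75 × 9 / 8 = 0.84375 dB.
Output = -14 − 0.84375 = -14.84375 dB.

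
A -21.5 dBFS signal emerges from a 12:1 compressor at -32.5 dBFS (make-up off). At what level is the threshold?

Gain reduction = -21.5 − (-32.5) = 11 dB; output overshoot = GR / (R − 1) = 11 / 11 = 1 dB.
Threshold = output − output overshoot = -32.5 − 1 = -33.5 dBFS.

-33.5 dBFS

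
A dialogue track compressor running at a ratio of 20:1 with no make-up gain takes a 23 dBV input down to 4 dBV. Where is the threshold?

3 dBV

Input is 20 dB above T (since output overshoot × R = input overshoot: (4 − T)·20 = 23 − T gives T = 3 dBV).
Check: 3 + (23 − 3)/20 = 3 + 1 = 4 dBV. ✓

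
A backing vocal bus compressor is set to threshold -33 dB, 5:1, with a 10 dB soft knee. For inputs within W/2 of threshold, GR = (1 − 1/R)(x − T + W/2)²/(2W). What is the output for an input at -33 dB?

-34 dB

x − T + W/2 = -33 − (-33) + 5 = 5.
GR = (1 − 1/5) × 5² / 20 = 0.8 × 25 / 20 = 1 dB.
Output = -33 − 1 = -34 dB.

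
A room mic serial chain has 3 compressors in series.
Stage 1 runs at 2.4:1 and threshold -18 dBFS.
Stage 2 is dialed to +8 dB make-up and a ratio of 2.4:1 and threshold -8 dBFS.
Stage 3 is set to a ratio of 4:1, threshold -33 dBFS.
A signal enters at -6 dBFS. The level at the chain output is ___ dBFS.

-26 dBFS

Stage 1: 12 dB above -18 dBFS, reduced 2.4:1 to 5 dB above → -13 dBFS.
Stage 2: -13 dBFS ≤ -8 dBFS, so stage 2 doesn't engage; make-up brings it to -5 dBFS.
Stage 3: 28 dB above -33 dBFS, reduced 4:1 to 7 dB above → -26 dBFS.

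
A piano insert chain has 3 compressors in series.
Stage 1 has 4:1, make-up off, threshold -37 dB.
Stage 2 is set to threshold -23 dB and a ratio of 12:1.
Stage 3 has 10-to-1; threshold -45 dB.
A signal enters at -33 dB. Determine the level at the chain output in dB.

-44.1 dB

Stage 1: overshoot 4 dB → 4/4 = 1 dB → -36 dB.
Stage 2: below threshold (-36 ≤ -23); passes unchanged; output -36 dB.
Stage 3: 9 dB above -45 dB, reduced 10:1 to 0.9 dB above → -44.1 dB.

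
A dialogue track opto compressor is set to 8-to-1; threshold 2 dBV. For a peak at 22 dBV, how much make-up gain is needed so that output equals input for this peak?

Without make-up, output = threshold + overshoot/8 = 2 + 2.5 = 4.5 dBV.
Gap to target: 17.5 dB.

17.5 dB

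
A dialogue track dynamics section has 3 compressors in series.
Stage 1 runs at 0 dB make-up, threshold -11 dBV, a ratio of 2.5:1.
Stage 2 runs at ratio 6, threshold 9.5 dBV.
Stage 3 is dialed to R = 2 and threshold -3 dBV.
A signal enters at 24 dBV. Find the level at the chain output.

Stage 1: 24 dBV is 35 dB over -11 dBV; at 2.5:1 that becomes 14 dB over, giving 3 dBV.
Stage 2: 3 dBV ≤ 9.5 dBV, so stage 2 doesn't engage; output 3 dBV.
Stage 3: 6 dB above -3 dBV, reduced 2:1 to 3 dB above → 0 dBV.

0 dBV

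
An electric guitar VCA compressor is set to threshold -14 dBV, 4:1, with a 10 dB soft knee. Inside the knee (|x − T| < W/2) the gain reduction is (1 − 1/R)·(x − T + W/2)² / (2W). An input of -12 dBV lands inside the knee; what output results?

-13.8375 dBV

x − T + W/2 = -12 − (-14) + 5 = 7.
GR = (1 − 1/4) × 7² / 20 = 0.75 × 49 / 20 = 1.8375 dB.
Output = -12 − 1.8375 = -13.8375 dBV.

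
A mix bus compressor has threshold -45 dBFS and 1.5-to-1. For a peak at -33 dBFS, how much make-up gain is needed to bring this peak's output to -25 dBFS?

12 dB

Without make-up, output = threshold + overshoot/1.5 = -45 + 8 = -37 dBFS.
Gap to target: 12 dB.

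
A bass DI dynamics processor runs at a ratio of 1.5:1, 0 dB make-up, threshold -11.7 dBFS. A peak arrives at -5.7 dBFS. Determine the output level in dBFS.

Overshoot: -5.7 − (-11.7) = 6 dB.
1.5:1 compression reduces that to 6/1.5 = 4 dB over.
That puts the output at -7.7 dBFS.

-7.7 dBFS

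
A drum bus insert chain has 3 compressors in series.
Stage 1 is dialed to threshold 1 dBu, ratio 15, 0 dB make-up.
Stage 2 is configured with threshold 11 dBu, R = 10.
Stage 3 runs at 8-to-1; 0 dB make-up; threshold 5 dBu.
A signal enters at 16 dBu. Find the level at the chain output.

Stage 1: 15 dB above 1 dBu, reduced 15:1 to 1 dB above → 2 dBu.
Stage 2: 2 dBu ≤ 11 dBu, so stage 2 doesn't engage; output 2 dBu.
Stage 3: 2 dBu ≤ 5 dBu, so stage 3 doesn't engage; output 2 dBu.

2 dBu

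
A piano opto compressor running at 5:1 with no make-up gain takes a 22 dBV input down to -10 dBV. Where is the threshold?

-18 dBV

Gain reduction = 22 − (-10) = 32 dB; output overshoot = GR / (R − 1) = 32 / 4 = 8 dB.
Threshold = output − output overshoot = -10 − 8 = -18 dBV.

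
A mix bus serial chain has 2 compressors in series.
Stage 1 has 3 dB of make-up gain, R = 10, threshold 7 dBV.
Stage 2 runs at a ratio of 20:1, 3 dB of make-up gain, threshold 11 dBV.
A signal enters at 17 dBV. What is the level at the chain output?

Stage 1: overshoot 10 dB → 10/10 = 1 dB → 8 dBV; +3 dB make-up → 11 dBV.
Stage 2: 11 dBV ≤ 11 dBV, so stage 2 doesn't engage; make-up brings it to 14 dBV.

14 dBV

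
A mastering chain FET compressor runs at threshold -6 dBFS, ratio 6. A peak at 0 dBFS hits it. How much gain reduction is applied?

0 dBFS exceeds the threshold by 6 dB.
At 6:1, output sits 6/6 = 1 dB above threshold.
Gain reduction = 6 − 1 = 5 dB.

5 dB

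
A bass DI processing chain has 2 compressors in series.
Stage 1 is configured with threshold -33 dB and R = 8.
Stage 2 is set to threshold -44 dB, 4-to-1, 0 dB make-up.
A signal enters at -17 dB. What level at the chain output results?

-40.75 dB

Stage 1: 16 dB above -33 dB, reduced 8:1 to 2 dB above → -31 dB.
Stage 2: -31 dB is 13 dB over -44 dB; at 4:1 that becomes 3.25 dB over, giving -40.75 dB.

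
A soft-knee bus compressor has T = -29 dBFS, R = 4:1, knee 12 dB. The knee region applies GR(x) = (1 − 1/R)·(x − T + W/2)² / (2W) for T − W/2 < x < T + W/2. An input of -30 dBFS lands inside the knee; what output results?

-30.78125 dBFS

x − T + W/2 = -30 − (-29) + 6 = 5.
GR = (1 − 1/4) × 5² / 24 = 0.75 × 25 / 24 = 0.78125 dB.
Output = -30 − 0.78125 = -30.78125 dBFS.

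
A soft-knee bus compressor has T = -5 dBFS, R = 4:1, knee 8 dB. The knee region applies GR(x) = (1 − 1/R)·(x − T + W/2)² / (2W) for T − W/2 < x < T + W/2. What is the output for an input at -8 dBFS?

-8.046875 dBFS

x − T + W/2 = -8 − (-5) + 4 = 1.
GR = (1 − 1/4) × 1² / 16 = 0.75 × 1 / 16 = 0.046875 dB.
Output = -8 − 0.046875 = -8.046875 dBFS.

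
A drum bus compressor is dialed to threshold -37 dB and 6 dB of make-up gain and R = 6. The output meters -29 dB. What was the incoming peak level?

Stripping the +6 dB make-up gives -35 dB at the gain stage.
That's 2 dB above the -37 dB threshold.
Before 6:1 compression the overshoot was 2 × 6 = 12 dB, so input = -37 + 12 = -25 dB.

-25 dB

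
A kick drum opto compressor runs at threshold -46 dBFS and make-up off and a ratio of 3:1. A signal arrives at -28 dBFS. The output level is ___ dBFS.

-40 dBFS

Overshoot: -28 − (-46) = 18 dB.
3:1 compression reduces that to 18/3 = 6 dB over.
That puts the output at -40 dBFS.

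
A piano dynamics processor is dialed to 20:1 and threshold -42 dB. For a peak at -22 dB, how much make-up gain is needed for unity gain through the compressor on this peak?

The peak compresses to -42 + 20/20 = -41 dB.
To reach -22 dB requires -22 − (-41) = 19 dB of make-up.

19 dB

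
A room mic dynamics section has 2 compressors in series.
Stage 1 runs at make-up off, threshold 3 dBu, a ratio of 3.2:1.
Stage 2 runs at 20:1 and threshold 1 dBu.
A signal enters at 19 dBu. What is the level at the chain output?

Stage 1: 19 dBu is 16 dB over 3 dBu; at 3.2:1 that becomes 5 dB over, giving 8 dBu.
Stage 2: 8 dBu is 7 dB over 1 dBu; at 20:1 that becomes 0.35 dB over, giving 1.35 dBu.

1.35 dBu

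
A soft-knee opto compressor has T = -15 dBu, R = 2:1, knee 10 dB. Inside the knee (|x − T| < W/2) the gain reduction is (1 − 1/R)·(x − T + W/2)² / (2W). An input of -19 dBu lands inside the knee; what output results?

x − T + W/2 = -19 − (-15) + 5 = 1.
GR = (1 − 1/2) × 1² / 20 = 0.5 × 1 / 20 = 0.025 dB.
Output = -19 − 0.025 = -19.025 dBu.

-19.025 dBu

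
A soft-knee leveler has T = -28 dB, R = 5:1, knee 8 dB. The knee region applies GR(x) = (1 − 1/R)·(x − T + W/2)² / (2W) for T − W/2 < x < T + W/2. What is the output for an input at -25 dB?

x − T + W/2 = -25 − (-28) + 4 = 7.
GR = (1 − 1/5) × 7² / 16 = 0.8 × 49 / 16 = 2.45 dB.
Output = -25 − 2.45 = -27.45 dB.

-27.45 dB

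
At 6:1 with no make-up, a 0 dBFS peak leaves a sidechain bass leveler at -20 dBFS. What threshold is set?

-24 dBFS

Let T be the threshold. Output overshoot = (input overshoot)/R, so -20 − T = (0 − T)/6.
6·(-20 − T) = 0 − T → 5·T = -120 − 0 = -120.
T = -120/5 = -24 dBFS.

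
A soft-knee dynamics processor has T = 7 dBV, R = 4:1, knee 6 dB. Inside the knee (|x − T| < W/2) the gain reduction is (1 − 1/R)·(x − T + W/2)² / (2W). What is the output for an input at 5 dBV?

x − T + W/2 = 5 − 7 + 3 = 1.
GR = (1 − 1/4) × 1² / 12 = 0.75 × 1 / 12 = 0.0625 dB.
Output = 5 − 0.0625 = 4.9375 dBV.

4.9375 dBV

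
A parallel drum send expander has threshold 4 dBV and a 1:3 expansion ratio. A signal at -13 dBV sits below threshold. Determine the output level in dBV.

-47 dBV

The input is 17 dB below the 4 dBV threshold.
A 1:3 expander multiplies undershoot by 3: 17 × 3 = 51 dB below threshold.
Output = 4 − 51 = -47 dBV.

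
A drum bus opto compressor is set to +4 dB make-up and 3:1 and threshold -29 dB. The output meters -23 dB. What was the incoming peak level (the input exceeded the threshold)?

-23 dB

Stripping the +4 dB make-up gives -27 dB at the gain stage.
That's 2 dB above the -29 dB threshold.
Input overshoot = R × output overshoot = 6 dB → input = -29 + 6 = -23 dB.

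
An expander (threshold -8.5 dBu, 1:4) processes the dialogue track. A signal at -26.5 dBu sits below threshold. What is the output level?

Undershoot = (-8.5) − (-26.5) = 18 dB.
At 1:4, that expands to 72 dB under threshold.
Output = -8.5 − 72 = -80.5 dBu.

-80.5 dBu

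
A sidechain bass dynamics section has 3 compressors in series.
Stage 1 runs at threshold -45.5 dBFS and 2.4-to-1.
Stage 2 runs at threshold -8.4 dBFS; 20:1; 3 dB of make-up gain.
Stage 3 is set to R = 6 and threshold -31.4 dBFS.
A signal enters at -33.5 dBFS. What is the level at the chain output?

Stage 1: overshoot 12 dB → 12/2.4 = 5 dB → -40.5 dBFS.
Stage 2: -40.5 dBFS is at or below the -8.4 dBFS threshold — no compression; make-up brings it to -37.5 dBFS.
Stage 3: below threshold (-37.5 ≤ -31.4); passes unchanged; output -37.5 dBFS.

-37.5 dBFS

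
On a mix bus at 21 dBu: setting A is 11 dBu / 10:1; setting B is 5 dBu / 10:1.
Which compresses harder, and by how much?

B, by 5.4 dB

A: GR = 10 − 10/10 = 9 dB.
B: GR = 16 − 16/10 = 14.4 dB.
B applies 5.4 dB more gain reduction.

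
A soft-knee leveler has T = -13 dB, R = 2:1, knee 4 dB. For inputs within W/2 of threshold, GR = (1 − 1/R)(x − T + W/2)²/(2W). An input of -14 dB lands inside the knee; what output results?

x − T + W/2 = -14 − (-13) + 2 = 1.
GR = (1 − 1/2) × 1² / 8 = 0.5 × 1 / 8 = 0.0625 dB.
Output = -14 − 0.0625 = -14.0625 dB.

-14.0625 dB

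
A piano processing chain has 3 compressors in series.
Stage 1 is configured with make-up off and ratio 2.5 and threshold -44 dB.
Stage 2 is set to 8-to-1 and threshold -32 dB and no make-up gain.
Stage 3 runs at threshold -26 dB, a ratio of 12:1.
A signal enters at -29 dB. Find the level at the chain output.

-38 dB

Stage 1: -29 dB is 15 dB over -44 dB; at 2.5:1 that becomes 6 dB over, giving -38 dB.
Stage 2: -38 dB ≤ -32 dB, so stage 2 doesn't engage; output -38 dB.
Stage 3: below threshold (-38 ≤ -26); passes unchanged; output -38 dB.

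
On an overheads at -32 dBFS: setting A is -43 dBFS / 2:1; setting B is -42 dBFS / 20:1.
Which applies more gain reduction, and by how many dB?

B, by 4 dB

A: GR = 11 − 11/2 = 5.5 dB.
B: GR = 10 − 10/20 = 9.5 dB.
Difference: 4 dB in favour of B.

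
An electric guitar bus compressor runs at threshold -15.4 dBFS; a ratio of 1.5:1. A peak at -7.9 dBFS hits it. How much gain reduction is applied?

The signal is 7.5 dB above threshold.
At 1.5:1, output sits 7.5/1.5 = 5 dB above threshold.
GR = overshoot in − overshoot out = 7.5 − 5 = 2.5 dB.

2.5 dB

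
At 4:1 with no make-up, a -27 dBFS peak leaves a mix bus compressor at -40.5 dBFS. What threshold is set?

Let T be the threshold. Output overshoot = (input overshoot)/R, so -40.5 − T = (-27 − T)/4.
4·(-40.5 − T) = -27 − T → 3·T = -162 − (-27) = -135.
T = -135/3 = -45 dBFS.

-45 dBFS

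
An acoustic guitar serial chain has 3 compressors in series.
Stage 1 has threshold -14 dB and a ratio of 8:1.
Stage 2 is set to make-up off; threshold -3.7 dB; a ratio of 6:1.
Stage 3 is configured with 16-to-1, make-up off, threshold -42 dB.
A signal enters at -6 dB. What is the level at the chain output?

Stage 1: -6 dB is 8 dB over -14 dB; at 8:1 that becomes 1 dB over, giving -13 dB.
Stage 2: -13 dB is at or below the -3.7 dB threshold — no compression; output -13 dB.
Stage 3: 29 dB above -42 dB, reduced 16:1 to 1.8125 dB above → -40.1875 dB.

-40.1875 dB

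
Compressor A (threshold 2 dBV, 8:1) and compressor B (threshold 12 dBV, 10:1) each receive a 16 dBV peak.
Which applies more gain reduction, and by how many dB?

A, by 8.65 dB

A: 14 dB over, compressed to 1.75 dB over, so 12.25 dB of GR.
B: 4 dB over, compressed to 0.4 dB over, so 3.6 dB of GR.
A reduces 8.65 dB more.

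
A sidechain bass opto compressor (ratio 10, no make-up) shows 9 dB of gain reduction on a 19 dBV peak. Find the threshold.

Let T be the threshold. Output overshoot = (input overshoot)/R, so 10 − T = (19 − T)/10.
10·(10 − T) = 19 − T → 9·T = 100 − 19 = 81.
T = 81/9 = 9 dBV.

9 dBV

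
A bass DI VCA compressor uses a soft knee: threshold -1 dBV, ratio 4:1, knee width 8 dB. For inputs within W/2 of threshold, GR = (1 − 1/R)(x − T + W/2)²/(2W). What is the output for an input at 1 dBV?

x − T + W/2 = 1 − (-1) + 4 = 6.
GR = (1 − 1/4) × 6² / 16 = 0.75 × 36 / 16 = 1.6875 dB.
Output = 1 − 1.6875 = -0.6875 dBV.

-0.6875 dBV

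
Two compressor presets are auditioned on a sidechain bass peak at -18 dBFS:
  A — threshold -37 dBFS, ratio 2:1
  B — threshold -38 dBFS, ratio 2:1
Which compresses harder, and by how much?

A: 19 dB over, compressed to 9.5 dB over, so 9.5 dB of GR.
B: 20 dB over, compressed to 10 dB over, so 10 dB of GR.
B reduces 0.5 dB more.

B, by 0.5 dB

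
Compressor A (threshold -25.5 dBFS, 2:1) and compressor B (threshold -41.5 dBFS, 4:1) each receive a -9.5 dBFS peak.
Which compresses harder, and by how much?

B, by 16 dB

A: 16 dB over, compressed to 8 dB over, so 8 dB of GR.
B: 32 dB over, compressed to 8 dB over, so 24 dB of GR.
Difference: 16 dB in favour of B.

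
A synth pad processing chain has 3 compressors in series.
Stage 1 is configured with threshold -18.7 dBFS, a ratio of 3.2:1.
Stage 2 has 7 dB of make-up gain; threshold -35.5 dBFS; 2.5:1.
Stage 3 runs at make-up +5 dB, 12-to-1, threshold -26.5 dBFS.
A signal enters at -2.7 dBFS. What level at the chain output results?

-20.94 dBFS

Stage 1: -2.7 dBFS is 16 dB over -18.7 dBFS; at 3.2:1 that becomes 5 dB over, giving -13.7 dBFS.
Stage 2: -13.7 dBFS is 21.8 dB over -35.5 dBFS; at 2.5:1 that becomes 8.72 dB over, giving -26.78 dBFS; +7 dB make-up → -19.78 dBFS.
Stage 3: overshoot 6.72 dB → 6.72/12 = 0.56 dB → -25.94 dBFS; +5 dB make-up → -20.94 dBFS.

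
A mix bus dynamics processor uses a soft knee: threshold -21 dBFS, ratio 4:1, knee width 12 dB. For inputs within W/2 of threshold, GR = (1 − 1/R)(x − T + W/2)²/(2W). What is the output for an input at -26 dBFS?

-26.03125 dBFS

x − T + W/2 = -26 − (-21) + 6 = 1.
GR = (1 − 1/4) × 1² / 24 = 0.75 × 1 / 24 = 0.03125 dB.
Output = -26 − 0.03125 = -26.03125 dBFS.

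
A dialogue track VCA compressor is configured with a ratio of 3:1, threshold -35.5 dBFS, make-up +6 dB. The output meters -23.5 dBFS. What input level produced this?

Remove make-up: -23.5 − 6 = -29.5 dBFS.
The compressed level sits -29.5 − (-35.5) = 6 dB over threshold.
Before 3:1 compression the overshoot was 6 × 3 = 18 dB, so input = -35.5 + 18 = -17.5 dBFS.

-17.5 dBFS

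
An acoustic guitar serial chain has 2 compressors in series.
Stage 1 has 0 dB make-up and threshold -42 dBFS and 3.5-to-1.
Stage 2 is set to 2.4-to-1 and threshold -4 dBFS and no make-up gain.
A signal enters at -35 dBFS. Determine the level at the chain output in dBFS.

-40 dBFS

Stage 1: -35 dBFS is 7 dB over -42 dBFS; at 3.5:1 that becomes 2 dB over, giving -40 dBFS.
Stage 2: -40 dBFS is at or below the -4 dBFS threshold — no compression; output -40 dBFS.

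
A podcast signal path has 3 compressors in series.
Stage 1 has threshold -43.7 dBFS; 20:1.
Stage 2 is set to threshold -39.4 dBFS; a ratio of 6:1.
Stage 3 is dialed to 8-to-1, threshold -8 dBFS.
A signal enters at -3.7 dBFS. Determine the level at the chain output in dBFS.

-41.7 dBFS

Stage 1: 40 dB above -43.7 dBFS, reduced 20:1 to 2 dB above → -41.7 dBFS.
Stage 2: -41.7 dBFS is at or below the -39.4 dBFS threshold — no compression; output -41.7 dBFS.
Stage 3: -41.7 dBFS ≤ -8 dBFS, so stage 3 doesn't engage; output -41.7 dBFS.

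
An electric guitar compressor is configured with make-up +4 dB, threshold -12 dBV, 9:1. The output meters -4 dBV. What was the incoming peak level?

Remove make-up: -4 − 4 = -8 dBV.
The compressed level sits -8 − (-12) = 4 dB over threshold.
Input overshoot = R × output overshoot = 36 dB → input = -12 + 36 = 24 dBV.

24 dBV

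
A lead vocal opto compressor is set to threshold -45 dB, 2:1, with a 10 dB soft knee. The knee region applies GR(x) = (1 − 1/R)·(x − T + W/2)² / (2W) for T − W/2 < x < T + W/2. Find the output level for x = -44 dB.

x − T + W/2 = -44 − (-45) + 5 = 6.
GR = (1 − 1/2) × 6² / 20 = 0.5 × 36 / 20 = 0.9 dB.
Output = -44 − 0.9 = -44.9 dB.

-44.9 dB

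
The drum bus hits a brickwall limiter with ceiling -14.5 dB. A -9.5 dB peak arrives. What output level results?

-14.5 dB

The limiter clamps the peak to its -14.5 dB ceiling.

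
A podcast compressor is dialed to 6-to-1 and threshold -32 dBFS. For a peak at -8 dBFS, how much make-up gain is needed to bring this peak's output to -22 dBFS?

The peak compresses to -32 + 24/6 = -28 dBFS.
To reach -22 dBFS requires -22 − (-28) = 6 dB of make-up.

6 dB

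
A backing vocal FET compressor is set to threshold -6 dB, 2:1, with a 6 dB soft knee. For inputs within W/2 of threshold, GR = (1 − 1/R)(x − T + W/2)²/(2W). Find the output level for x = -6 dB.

-6.375 dB

x − T + W/2 = -6 − (-6) + 3 = 3.
GR = (1 − 1/2) × 3² / 12 = 0.5 × 9 / 12 = 0.375 dB.
Output = -6 − 0.375 = -6.375 dB.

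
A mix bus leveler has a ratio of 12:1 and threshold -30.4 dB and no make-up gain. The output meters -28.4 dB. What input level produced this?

-6.4 dB

That's 2 dB above the -30.4 dB threshold.
Input overshoot = R × output overshoot = 24 dB → input = -30.4 + 24 = -6.4 dB.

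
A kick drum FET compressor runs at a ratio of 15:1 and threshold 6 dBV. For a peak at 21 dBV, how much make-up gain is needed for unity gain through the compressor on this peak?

Overshoot 15 dB → 15/15 = 1 dB after compression, so the compressed level is 6 + 1 = 7 dBV.
Make-up = target − compressed = 21 − 7 = 14 dB.

14 dB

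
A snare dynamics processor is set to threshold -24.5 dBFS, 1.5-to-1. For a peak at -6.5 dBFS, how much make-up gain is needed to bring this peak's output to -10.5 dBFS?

Without make-up, output = threshold + overshoot/1.5 = -24.5 + 12 = -12.5 dBFS.
Gap to target: 2 dB.

2 dB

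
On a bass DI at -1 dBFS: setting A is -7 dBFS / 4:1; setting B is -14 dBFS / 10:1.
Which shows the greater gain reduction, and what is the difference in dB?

B, by 7.2 dB

A: overshoot 6 dB → output overshoot 1.5 dB → GR 4.5 dB.
B: overshoot 13 dB → output overshoot 1.3 dB → GR 11.7 dB.
B reduces 7.2 dB more.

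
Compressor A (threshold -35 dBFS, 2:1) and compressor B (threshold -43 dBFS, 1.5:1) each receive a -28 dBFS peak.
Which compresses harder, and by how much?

A: GR = 7 − 7/2 = 3.5 dB.
B: GR = 15 − 15/1.5 = 5 dB.
B applies 1.5 dB more gain reduction.

B, by 1.5 dB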